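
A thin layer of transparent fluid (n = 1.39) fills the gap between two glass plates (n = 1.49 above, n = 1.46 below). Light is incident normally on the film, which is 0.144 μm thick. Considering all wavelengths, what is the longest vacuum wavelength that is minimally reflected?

400 nm

At the upper boundary (n = 1.49 to n = 1.39) the reflected ray undergoes no phase shift.
At the lower boundary (n = 1.39 to n = 1.46) the reflected ray undergoes a half-wave phase shift.
Net: one phase inversion between the two reflected rays.
For dark reflection here: 2 n t = m λ.
λ = 2 n t / m. The longest wavelength is m = 1: λ = 2 × 1.39 × 144 / 1.00 = 400 nm.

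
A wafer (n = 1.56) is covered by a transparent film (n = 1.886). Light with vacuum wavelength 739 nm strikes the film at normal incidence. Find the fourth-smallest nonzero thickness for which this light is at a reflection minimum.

Top surface (1.0 → 1.886): reflection off a higher-index medium gives a half-wave phase shift.
Bottom surface (1.886 → 1.56): reflection off a lower-index medium gives no phase shift.
The two reflections differ by half a wavelength.
With one net inversion, destructive interference in reflection requires 2 n t = m λ.
The fourth-smallest nonzero thickness corresponds to m = 4: t = m λ / (2 n) = 4.00 × 739 / (2 × 1.886) = 784 nm.

784 nm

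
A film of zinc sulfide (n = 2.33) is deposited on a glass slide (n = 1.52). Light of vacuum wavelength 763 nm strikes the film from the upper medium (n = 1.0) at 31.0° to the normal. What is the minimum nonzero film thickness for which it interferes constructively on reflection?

At the upper boundary (n = 1.0 to n = 2.33) the reflected ray undergoes a half-wave phase shift.
At the lower boundary (n = 2.33 to n = 1.52) the reflected ray undergoes no phase shift.
Net: one phase inversion between the two reflected rays.
So the condition for constructive reflection is 2 n t cos θ_r = (m + ½) λ.
Snell's law: 1.0 sin 31.0° = 2.33 sin θ_r → sin θ_r = 0.221, cos θ_r = 0.975.
Minimum at m = 0: t = λ / (4 n cos θ_r) = 763 / (4 × 2.33 × 0.975) = 83.9 nm.

83.9 nm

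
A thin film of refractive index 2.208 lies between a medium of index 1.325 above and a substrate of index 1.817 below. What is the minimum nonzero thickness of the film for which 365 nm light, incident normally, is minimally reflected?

Top surface (1.325 → 2.208): reflection off a higher-index medium gives a half-wave phase shift.
Ray reflecting at the bottom interface goes from n = 2.208 toward n = 1.817: no phase shift.
The two reflections differ by half a wavelength.
So the condition for destructive reflection is 2 n t = m λ.
Minimum nonzero at m = 1: t = λ / (2 n) = 365 / (2 × 2.208) = 82.7 nm.

82.7 nm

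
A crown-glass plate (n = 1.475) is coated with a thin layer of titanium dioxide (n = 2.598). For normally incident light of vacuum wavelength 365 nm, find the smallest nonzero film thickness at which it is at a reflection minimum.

At the upper boundary (n = 1.0 to n = 2.598) the reflected ray undergoes a half-wave phase shift.
Ray reflecting at the bottom interface goes from n = 2.598 toward n = 1.475: no phase shift.
Net: one phase inversion between the two reflected rays.
With one net inversion, destructive interference in reflection requires 2 n t = m λ.
Minimum nonzero at m = 1: t = λ / (2 n) = 365 / (2 × 2.598) = 70.2 nm.

70.2 nm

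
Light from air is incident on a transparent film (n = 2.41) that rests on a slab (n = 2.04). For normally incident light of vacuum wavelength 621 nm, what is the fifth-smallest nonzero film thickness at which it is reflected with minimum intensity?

644 nm

Ray reflecting at the top interface goes from n = 1.0 toward n = 2.41: a half-wave phase shift.
Bottom surface (2.41 → 2.04): reflection off a lower-index medium gives no phase shift.
The two reflections differ by half a wavelength.
So the condition for destructive reflection is 2 n t = m λ.
The fifth-smallest nonzero thickness corresponds to m = 5: t = m λ / (2 n) = 5.00 × 621 / (2 × 2.41) = 644 nm.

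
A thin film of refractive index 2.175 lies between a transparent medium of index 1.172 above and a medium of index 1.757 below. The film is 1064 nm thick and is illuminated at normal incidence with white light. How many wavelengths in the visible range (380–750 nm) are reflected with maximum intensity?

Top surface (1.172 → 2.175): reflection off a higher-index medium gives a half-wave phase shift.
Ray reflecting at the bottom interface goes from n = 2.175 toward n = 1.757: no phase shift.
Net: one phase inversion between the two reflected rays.
So the condition for constructive reflection is 2 n t = (m + ½) λ.
λ = 2 n t / (m + ½) = 4628 / (m + ½) nm.
m=5: 842 nm (IR); m=6: 712 nm (visible); m=7: 617 nm (visible); m=8: 545 nm (visible); m=9: 487 nm (visible); m=10: 441 nm (visible); m=11: 402 nm (visible); m=12: 370 nm (UV).

6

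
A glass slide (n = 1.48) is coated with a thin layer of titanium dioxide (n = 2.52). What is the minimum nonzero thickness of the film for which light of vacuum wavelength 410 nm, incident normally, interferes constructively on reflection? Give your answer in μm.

0.0407 μm

Top surface (1.0 → 2.52): reflection off a higher-index medium gives a half-wave phase shift.
Ray reflecting at the bottom interface goes from n = 2.52 toward n = 1.48: no phase shift.
Net: one phase inversion between the two reflected rays.
So the condition for constructive reflection is 2 n t = (m + ½) λ.
Minimum at m = 0: t = λ / (4 n) = 410 / (4 × 2.52) = 40.7 nm.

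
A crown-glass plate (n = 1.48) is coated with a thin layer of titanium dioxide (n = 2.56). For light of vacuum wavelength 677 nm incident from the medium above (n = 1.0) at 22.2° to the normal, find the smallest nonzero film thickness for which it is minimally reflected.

134 nm

Ray reflecting at the top interface goes from n = 1.0 toward n = 2.56: a half-wave phase shift.
Bottom surface (2.56 → 1.48): reflection off a lower-index medium gives no phase shift.
The two reflections differ by half a wavelength.
So the condition for destructive reflection is 2 n t cos θ_r = m λ.
Snell's law: 1.0 sin 22.2° = 2.56 sin θ_r → sin θ_r = 0.148, cos θ_r = 0.989.
Minimum nonzero at m = 1: t = λ / (2 n cos θ_r) = 677 / (2 × 2.56 × 0.989) = 134 nm.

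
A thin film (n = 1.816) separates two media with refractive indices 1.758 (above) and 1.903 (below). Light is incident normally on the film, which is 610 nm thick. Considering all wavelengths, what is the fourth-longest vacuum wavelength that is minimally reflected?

Ray reflecting at the top interface goes from n = 1.758 toward n = 1.816: a half-wave phase shift.
At the lower boundary (n = 1.816 to n = 1.903) the reflected ray undergoes a half-wave phase shift.
Net: no relative phase inversion (both shifts match).
For minimum reflection here: 2 n t = (m + ½) λ.
λ = 2 n t / (m + ½). The fourth-longest wavelength is m = 3: λ = 2 × 1.816 × 610 / 3.50 = 633 nm.

633 nm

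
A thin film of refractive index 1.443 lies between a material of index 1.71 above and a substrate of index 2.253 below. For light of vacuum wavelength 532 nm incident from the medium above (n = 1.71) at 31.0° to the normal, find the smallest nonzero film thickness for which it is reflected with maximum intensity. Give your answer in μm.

Top surface (1.71 → 1.443): reflection off a lower-index medium gives no phase shift.
Bottom surface (1.443 → 2.253): reflection off a higher-index medium gives a half-wave phase shift.
Net: one phase inversion between the two reflected rays.
For maximum reflection here: 2 n t cos θ_r = (m + ½) λ.
Snell's law: 1.71 sin 31.0° = 1.443 sin θ_r → sin θ_r = 0.610, cos θ_r = 0.792.
Minimum at m = 0: t = λ / (4 n cos θ_r) = 532 / (4 × 1.443 × 0.792) = 116 nm.

0.116 μm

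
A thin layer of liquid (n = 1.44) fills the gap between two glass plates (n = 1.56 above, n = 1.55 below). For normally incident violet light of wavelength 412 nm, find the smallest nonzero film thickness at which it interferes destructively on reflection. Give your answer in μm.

0.143 μm

Ray reflecting at the top interface goes from n = 1.56 toward n = 1.44: no phase shift.
Ray reflecting at the bottom interface goes from n = 1.44 toward n = 1.55: a half-wave phase shift.
Net: one phase inversion between the two reflected rays.
For dark reflection here: 2 n t = m λ.
Minimum nonzero at m = 1: t = λ / (2 n) = 412 / (2 × 1.44) = 143 nm.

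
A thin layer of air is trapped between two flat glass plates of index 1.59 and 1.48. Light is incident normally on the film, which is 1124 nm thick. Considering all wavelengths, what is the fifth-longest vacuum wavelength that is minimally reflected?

450 nm

Ray reflecting at the top interface goes from n = 1.59 toward n = 1.0: no phase shift.
Ray reflecting at the bottom interface goes from n = 1.0 toward n = 1.48: a half-wave phase shift.
The two reflections differ by half a wavelength.
With one net inversion, destructive interference in reflection requires 2 n t = m λ.
λ = 2 n t / m. The fifth-longest wavelength is m = 5: λ = 2 × 1.0 × 1124 / 5.00 = 450 nm.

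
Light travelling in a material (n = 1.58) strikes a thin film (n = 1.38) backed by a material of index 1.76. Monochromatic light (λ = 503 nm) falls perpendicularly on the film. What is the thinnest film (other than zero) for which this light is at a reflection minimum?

182 nm

Top surface (1.58 → 1.38): reflection off a lower-index medium gives no phase shift.
At the lower boundary (n = 1.38 to n = 1.76) the reflected ray undergoes a half-wave phase shift.
Net: one phase inversion between the two reflected rays.
So the condition for destructive reflection is 2 n t = m λ.
Minimum nonzero at m = 1: t = λ / (2 n) = 503 / (2 × 1.38) = 182 nm.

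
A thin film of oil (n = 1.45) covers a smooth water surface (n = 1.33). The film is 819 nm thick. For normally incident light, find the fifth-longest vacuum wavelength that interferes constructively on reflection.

528 nm

At the upper boundary (n = 1.0 to n = 1.45) the reflected ray undergoes a half-wave phase shift.
At the lower boundary (n = 1.45 to n = 1.33) the reflected ray undergoes no phase shift.
Exactly one π shift → a net half-wave offset.
So the condition for constructive reflection is 2 n t = (m + ½) λ.
λ = 2 n t / (m + ½). The fifth-longest wavelength is m = 4: λ = 2 × 1.45 × 819 / 4.50 = 528 nm.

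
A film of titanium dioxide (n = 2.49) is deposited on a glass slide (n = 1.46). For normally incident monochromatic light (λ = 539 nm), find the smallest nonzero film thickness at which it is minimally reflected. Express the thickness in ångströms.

1082 Å

Top surface (1.0 → 2.49): reflection off a higher-index medium gives a half-wave phase shift.
Ray reflecting at the bottom interface goes from n = 2.49 toward n = 1.46: no phase shift.
Net: one phase inversion between the two reflected rays.
So the condition for destructive reflection is 2 n t = m λ.
Minimum nonzero at m = 1: t = λ / (2 n) = 539 / (2 × 2.49) = 108 nm.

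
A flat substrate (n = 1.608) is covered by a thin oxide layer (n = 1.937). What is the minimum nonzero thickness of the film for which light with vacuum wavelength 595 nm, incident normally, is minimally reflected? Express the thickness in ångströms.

Top surface (1.0 → 1.937): reflection off a higher-index medium gives a half-wave phase shift.
At the lower boundary (n = 1.937 to n = 1.608) the reflected ray undergoes no phase shift.
The two reflections differ by half a wavelength.
With one net inversion, destructive interference in reflection requires 2 n t = m λ.
Minimum nonzero at m = 1: t = λ / (2 n) = 595 / (2 × 1.937) = 154 nm.

1536 Å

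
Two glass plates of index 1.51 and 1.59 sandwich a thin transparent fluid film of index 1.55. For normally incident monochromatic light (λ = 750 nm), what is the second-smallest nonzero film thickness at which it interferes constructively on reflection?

Top surface (1.51 → 1.55): reflection off a higher-index medium gives a half-wave phase shift.
Ray reflecting at the bottom interface goes from n = 1.55 toward n = 1.59: a half-wave phase shift.
The two reflections carry the same phase change, so no net offset.
So the condition for constructive reflection is 2 n t = m λ.
The second-smallest nonzero thickness corresponds to m = 2: t = m λ / (2 n) = 2.00 × 750 / (2 × 1.55) = 484 nm.

484 nm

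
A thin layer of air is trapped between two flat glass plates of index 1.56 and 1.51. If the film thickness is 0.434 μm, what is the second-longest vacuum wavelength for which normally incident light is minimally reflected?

434 nm

Ray reflecting at the top interface goes from n = 1.56 toward n = 1.0: no phase shift.
Ray reflecting at the bottom interface goes from n = 1.0 toward n = 1.51: a half-wave phase shift.
The two reflections differ by half a wavelength.
So the condition for destructive reflection is 2 n t = m λ.
λ = 2 n t / m. The second-longest wavelength is m = 2: λ = 2 × 1.0 × 434 / 2.00 = 434 nm.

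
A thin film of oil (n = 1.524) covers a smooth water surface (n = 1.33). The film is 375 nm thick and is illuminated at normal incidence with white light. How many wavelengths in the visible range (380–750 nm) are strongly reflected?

1

Top surface (1.0 → 1.524): reflection off a higher-index medium gives a half-wave phase shift.
Bottom surface (1.524 → 1.33): reflection off a lower-index medium gives no phase shift.
Net: one phase inversion between the two reflected rays.
For maximum reflection here: 2 n t = (m + ½) λ.
λ = 2 n t / (m + ½) = 1143 / (m + ½) nm.
m=1: 762 nm (IR); m=2: 457 nm (visible); m=3: 327 nm (UV).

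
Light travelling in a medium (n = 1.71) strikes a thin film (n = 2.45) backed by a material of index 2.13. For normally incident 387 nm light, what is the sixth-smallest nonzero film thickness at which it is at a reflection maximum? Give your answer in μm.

At the upper boundary (n = 1.71 to n = 2.45) the reflected ray undergoes a half-wave phase shift.
Bottom surface (2.45 → 2.13): reflection off a lower-index medium gives no phase shift.
Exactly one π shift → a net half-wave offset.
For maximum reflection here: 2 n t = (m + ½) λ.
The sixth-smallest nonzero thickness corresponds to m = 5: t = (m + ½) λ / (2 n) = 5.50 × 387 / (2 × 2.45) = 434 nm.

0.434 μm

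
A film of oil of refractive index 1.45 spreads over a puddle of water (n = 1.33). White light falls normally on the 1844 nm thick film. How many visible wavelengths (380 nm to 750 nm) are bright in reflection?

At the upper boundary (n = 1.0 to n = 1.45) the reflected ray undergoes a half-wave phase shift.
Ray reflecting at the bottom interface goes from n = 1.45 toward n = 1.33: no phase shift.
Net: one phase inversion between the two reflected rays.
For strong reflection here: 2 n t = (m + ½) λ.
λ = 2 n t / (m + ½) = 5348 / (m + ½) nm.
m=6: 823 nm (IR); m=7: 713 nm (visible); m=8: 629 nm (visible); m=9: 563 nm (visible); m=10: 509 nm (visible); m=11: 465 nm (visible); m=12: 428 nm (visible); m=13: 396 nm (visible); m=14: 369 nm (UV).

7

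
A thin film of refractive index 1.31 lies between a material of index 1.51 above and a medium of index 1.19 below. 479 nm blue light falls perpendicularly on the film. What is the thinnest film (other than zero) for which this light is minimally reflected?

Ray reflecting at the top interface goes from n = 1.51 toward n = 1.31: no phase shift.
Ray reflecting at the bottom interface goes from n = 1.31 toward n = 1.19: no phase shift.
Net: no relative phase inversion (both shifts match).
For minimum reflection here: 2 n t = (m + ½) λ.
Minimum at m = 0: t = λ / (4 n) = 479 / (4 × 1.31) = 91.4 nm.

91.4 nm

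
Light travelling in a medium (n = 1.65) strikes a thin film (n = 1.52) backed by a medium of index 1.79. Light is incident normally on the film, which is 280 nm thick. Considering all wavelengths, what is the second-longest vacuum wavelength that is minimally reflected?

426 nm

Ray reflecting at the top interface goes from n = 1.65 toward n = 1.52: no phase shift.
Bottom surface (1.52 → 1.79): reflection off a higher-index medium gives a half-wave phase shift.
Exactly one π shift → a net half-wave offset.
So the condition for destructive reflection is 2 n t = m λ.
λ = 2 n t / m. The second-longest wavelength is m = 2: λ = 2 × 1.52 × 280 / 2.00 = 426 nm.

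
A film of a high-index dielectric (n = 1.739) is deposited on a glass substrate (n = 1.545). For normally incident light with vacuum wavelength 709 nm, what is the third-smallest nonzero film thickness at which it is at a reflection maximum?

Top surface (1.0 → 1.739): reflection off a higher-index medium gives a half-wave phase shift.
Ray reflecting at the bottom interface goes from n = 1.739 toward n = 1.545: no phase shift.
The two reflections differ by half a wavelength.
With one net inversion, constructive interference in reflection requires 2 n t = (m + ½) λ.
The third-smallest nonzero thickness corresponds to m = 2: t = (m + ½) λ / (2 n) = 2.50 × 709 / (2 × 1.739) = 510 nm.

510 nm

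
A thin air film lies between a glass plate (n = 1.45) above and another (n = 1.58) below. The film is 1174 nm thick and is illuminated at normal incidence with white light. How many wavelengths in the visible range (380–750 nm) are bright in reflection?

3

At the upper boundary (n = 1.45 to n = 1.0) the reflected ray undergoes no phase shift.
At the lower boundary (n = 1.0 to n = 1.58) the reflected ray undergoes a half-wave phase shift.
Exactly one π shift → a net half-wave offset.
So the condition for constructive reflection is 2 n t = (m + ½) λ.
λ = 2 n t / (m + ½) = 2348 / (m + ½) nm.
m=2: 939 nm (IR); m=3: 671 nm (visible); m=4: 522 nm (visible); m=5: 427 nm (visible); m=6: 361 nm (UV).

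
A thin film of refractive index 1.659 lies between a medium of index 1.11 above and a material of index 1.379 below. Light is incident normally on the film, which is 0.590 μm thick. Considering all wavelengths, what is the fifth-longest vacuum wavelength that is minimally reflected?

Top surface (1.11 → 1.659): reflection off a higher-index medium gives a half-wave phase shift.
Bottom surface (1.659 → 1.379): reflection off a lower-index medium gives no phase shift.
Net: one phase inversion between the two reflected rays.
So the condition for destructive reflection is 2 n t = m λ.
λ = 2 n t / m. The fifth-longest wavelength is m = 5: λ = 2 × 1.659 × 590 / 5.00 = 392 nm.

392 nm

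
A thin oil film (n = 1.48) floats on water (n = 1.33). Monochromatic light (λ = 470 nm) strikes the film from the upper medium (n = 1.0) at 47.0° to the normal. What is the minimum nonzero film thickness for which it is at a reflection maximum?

91.3 nm

At the upper boundary (n = 1.0 to n = 1.48) the reflected ray undergoes a half-wave phase shift.
Bottom surface (1.48 → 1.33): reflection off a lower-index medium gives no phase shift.
Exactly one π shift → a net half-wave offset.
So the condition for constructive reflection is 2 n t cos θ_r = (m + ½) λ.
Snell's law: 1.0 sin 47.0° = 1.48 sin θ_r → sin θ_r = 0.494, cos θ_r = 0.869.
Minimum at m = 0: t = λ / (4 n cos θ_r) = 470 / (4 × 1.48 × 0.869) = 91.3 nm.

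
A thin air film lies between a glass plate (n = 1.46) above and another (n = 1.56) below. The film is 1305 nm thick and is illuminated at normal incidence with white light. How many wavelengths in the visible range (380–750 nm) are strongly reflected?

4

At the upper boundary (n = 1.46 to n = 1.0) the reflected ray undergoes no phase shift.
Bottom surface (1.0 → 1.56): reflection off a higher-index medium gives a half-wave phase shift.
The two reflections differ by half a wavelength.
With one net inversion, constructive interference in reflection requires 2 n t = (m + ½) λ.
λ = 2 n t / (m + ½) = 2610 / (m + ½) nm.
m=2: 1044 nm (IR); m=3: 746 nm (visible); m=4: 580 nm (visible); m=5: 475 nm (visible); m=6: 402 nm (visible); m=7: 348 nm (UV).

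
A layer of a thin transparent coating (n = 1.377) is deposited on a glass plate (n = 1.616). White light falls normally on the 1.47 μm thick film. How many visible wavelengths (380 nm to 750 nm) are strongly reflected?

At the upper boundary (n = 1.0 to n = 1.377) the reflected ray undergoes a half-wave phase shift.
At the lower boundary (n = 1.377 to n = 1.616) the reflected ray undergoes a half-wave phase shift.
Net: no relative phase inversion (both shifts match).
So the condition for constructive reflection is 2 n t = m λ.
λ = 2 n t / m = 4048 / m nm.
m=5: 810 nm (IR); m=6: 675 nm (visible); m=7: 578 nm (visible); m=8: 506 nm (visible); m=9: 450 nm (visible); m=10: 405 nm (visible); m=11: 368 nm (UV).

5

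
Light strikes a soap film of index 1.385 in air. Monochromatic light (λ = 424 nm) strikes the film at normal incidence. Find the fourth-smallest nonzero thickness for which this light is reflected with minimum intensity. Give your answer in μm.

0.612 μm

Top surface (1.0 → 1.385): reflection off a higher-index medium gives a half-wave phase shift.
Bottom surface (1.385 → 1.0): reflection off a lower-index medium gives no phase shift.
Net: one phase inversion between the two reflected rays.
For minimum reflection here: 2 n t = m λ.
The fourth-smallest nonzero thickness corresponds to m = 4: t = m λ / (2 n) = 4.00 × 424 / (2 × 1.385) = 612 nm.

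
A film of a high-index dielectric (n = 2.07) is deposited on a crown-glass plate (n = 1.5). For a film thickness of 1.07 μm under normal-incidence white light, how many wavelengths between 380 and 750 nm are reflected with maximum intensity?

6

Top surface (1.0 → 2.07): reflection off a higher-index medium gives a half-wave phase shift.
Ray reflecting at the bottom interface goes from n = 2.07 toward n = 1.5: no phase shift.
Exactly one π shift → a net half-wave offset.
So the condition for constructive reflection is 2 n t = (m + ½) λ.
λ = 2 n t / (m + ½) = 4430 / (m + ½) nm.
m=5: 805 nm (IR); m=6: 682 nm (visible); m=7: 591 nm (visible); m=8: 521 nm (visible); m=9: 466 nm (visible); m=10: 422 nm (visible); m=11: 385 nm (visible); m=12: 354 nm (UV).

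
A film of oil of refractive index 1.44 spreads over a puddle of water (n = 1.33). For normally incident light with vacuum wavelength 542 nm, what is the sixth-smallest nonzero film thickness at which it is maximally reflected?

Ray reflecting at the top interface goes from n = 1.0 toward n = 1.44: a half-wave phase shift.
At the lower boundary (n = 1.44 to n = 1.33) the reflected ray undergoes no phase shift.
Exactly one π shift → a net half-wave offset.
With one net inversion, constructive interference in reflection requires 2 n t = (m + ½) λ.
The sixth-smallest nonzero thickness corresponds to m = 5: t = (m + ½) λ / (2 n) = 5.50 × 542 / (2 × 1.44) = 1035 nm.

1035 nm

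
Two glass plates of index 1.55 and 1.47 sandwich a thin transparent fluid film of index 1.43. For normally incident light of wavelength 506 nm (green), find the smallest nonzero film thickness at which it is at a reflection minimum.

177 nm

Ray reflecting at the top interface goes from n = 1.55 toward n = 1.43: no phase shift.
Bottom surface (1.43 → 1.47): reflection off a higher-index medium gives a half-wave phase shift.
The two reflections differ by half a wavelength.
For dark reflection here: 2 n t = m λ.
Minimum nonzero at m = 1: t = λ / (2 n) = 506 / (2 × 1.43) = 177 nm.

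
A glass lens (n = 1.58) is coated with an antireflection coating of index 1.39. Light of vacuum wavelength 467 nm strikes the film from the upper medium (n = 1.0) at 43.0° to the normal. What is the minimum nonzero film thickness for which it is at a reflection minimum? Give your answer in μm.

0.0964 μm

At the upper boundary (n = 1.0 to n = 1.39) the reflected ray undergoes a half-wave phase shift.
Ray reflecting at the bottom interface goes from n = 1.39 toward n = 1.58: a half-wave phase shift.
The two reflections carry the same phase change, so no net offset.
With no net inversion, destructive interference in reflection requires 2 n t cos θ_r = (m + ½) λ.
Snell's law: 1.0 sin 43.0° = 1.39 sin θ_r → sin θ_r = 0.491, cos θ_r = 0.871.
Minimum at m = 0: t = λ / (4 n cos θ_r) = 467 / (4 × 1.39 × 0.871) = 96.4 nm.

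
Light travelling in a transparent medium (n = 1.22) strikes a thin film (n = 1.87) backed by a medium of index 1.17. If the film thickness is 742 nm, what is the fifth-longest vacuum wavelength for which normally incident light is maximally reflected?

At the upper boundary (n = 1.22 to n = 1.87) the reflected ray undergoes a half-wave phase shift.
Bottom surface (1.87 → 1.17): reflection off a lower-index medium gives no phase shift.
The two reflections differ by half a wavelength.
For bright reflection here: 2 n t = (m + ½) λ.
λ = 2 n t / (m + ½). The fifth-longest wavelength is m = 4: λ = 2 × 1.87 × 742 / 4.50 = 617 nm.

617 nm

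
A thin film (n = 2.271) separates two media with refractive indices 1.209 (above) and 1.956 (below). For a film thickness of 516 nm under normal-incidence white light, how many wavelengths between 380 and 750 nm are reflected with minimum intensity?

3

Ray reflecting at the top interface goes from n = 1.209 toward n = 2.271: a half-wave phase shift.
Ray reflecting at the bottom interface goes from n = 2.271 toward n = 1.956: no phase shift.
The two reflections differ by half a wavelength.
For weak reflection here: 2 n t = m λ.
λ = 2 n t / m = 2344 / m nm.
m=3: 781 nm (IR); m=4: 586 nm (visible); m=5: 469 nm (visible); m=6: 391 nm (visible); m=7: 335 nm (UV).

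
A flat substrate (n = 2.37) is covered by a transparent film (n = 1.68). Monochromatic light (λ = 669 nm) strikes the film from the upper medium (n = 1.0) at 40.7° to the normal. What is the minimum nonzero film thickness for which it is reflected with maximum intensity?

Top surface (1.0 → 1.68): reflection off a higher-index medium gives a half-wave phase shift.
Bottom surface (1.68 → 2.37): reflection off a higher-index medium gives a half-wave phase shift.
Zero or two π shifts → no net half-wave offset.
So the condition for constructive reflection is 2 n t cos θ_r = m λ.
Snell's law: 1.0 sin 40.7° = 1.68 sin θ_r → sin θ_r = 0.388, cos θ_r = 0.922.
Minimum nonzero at m = 1: t = λ / (2 n cos θ_r) = 669 / (2 × 1.68 × 0.922) = 216 nm.

216 nm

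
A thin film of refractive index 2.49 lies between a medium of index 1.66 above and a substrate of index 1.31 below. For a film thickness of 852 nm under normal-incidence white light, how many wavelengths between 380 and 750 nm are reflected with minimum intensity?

Ray reflecting at the top interface goes from n = 1.66 toward n = 2.49: a half-wave phase shift.
Ray reflecting at the bottom interface goes from n = 2.49 toward n = 1.31: no phase shift.
Exactly one π shift → a net half-wave offset.
For minimum reflection here: 2 n t = m λ.
λ = 2 n t / m = 4243 / m nm.
m=5: 849 nm (IR); m=6: 707 nm (visible); m=7: 606 nm (visible); m=8: 530 nm (visible); m=9: 471 nm (visible); m=10: 424 nm (visible); m=11: 386 nm (visible); m=12: 354 nm (UV).

6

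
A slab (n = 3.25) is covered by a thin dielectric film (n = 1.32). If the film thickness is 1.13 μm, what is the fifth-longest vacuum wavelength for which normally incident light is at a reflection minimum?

663 nm

At the upper boundary (n = 1.0 to n = 1.32) the reflected ray undergoes a half-wave phase shift.
At the lower boundary (n = 1.32 to n = 3.25) the reflected ray undergoes a half-wave phase shift.
Zero or two π shifts → no net half-wave offset.
So the condition for destructive reflection is 2 n t = (m + ½) λ.
λ = 2 n t / (m + ½). The fifth-longest wavelength is m = 4: λ = 2 × 1.32 × 1130 / 4.50 = 663 nm.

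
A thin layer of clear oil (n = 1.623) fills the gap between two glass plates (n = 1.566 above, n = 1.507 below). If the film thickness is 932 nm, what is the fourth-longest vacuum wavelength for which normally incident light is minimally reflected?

At the upper boundary (n = 1.566 to n = 1.623) the reflected ray undergoes a half-wave phase shift.
Bottom surface (1.623 → 1.507): reflection off a lower-index medium gives no phase shift.
Net: one phase inversion between the two reflected rays.
For weak reflection here: 2 n t = m λ.
λ = 2 n t / m. The fourth-longest wavelength is m = 4: λ = 2 × 1.623 × 932 / 4.00 = 756 nm.

756 nm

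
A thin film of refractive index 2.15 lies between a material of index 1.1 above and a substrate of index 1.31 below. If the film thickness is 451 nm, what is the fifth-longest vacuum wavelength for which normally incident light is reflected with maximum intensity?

Top surface (1.1 → 2.15): reflection off a higher-index medium gives a half-wave phase shift.
Bottom surface (2.15 → 1.31): reflection off a lower-index medium gives no phase shift.
Net: one phase inversion between the two reflected rays.
So the condition for constructive reflection is 2 n t = (m + ½) λ.
λ = 2 n t / (m + ½). The fifth-longest wavelength is m = 4: λ = 2 × 2.15 × 451 / 4.50 = 431 nm.

431 nm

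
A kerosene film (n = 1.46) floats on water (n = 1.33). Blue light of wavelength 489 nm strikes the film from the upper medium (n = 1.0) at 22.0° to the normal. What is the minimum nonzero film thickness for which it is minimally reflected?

173 nm

Top surface (1.0 → 1.46): reflection off a higher-index medium gives a half-wave phase shift.
Bottom surface (1.46 → 1.33): reflection off a lower-index medium gives no phase shift.
Net: one phase inversion between the two reflected rays.
For weak reflection here: 2 n t cos θ_r = m λ.
Snell's law: 1.0 sin 22.0° = 1.46 sin θ_r → sin θ_r = 0.257, cos θ_r = 0.967.
Minimum nonzero at m = 1: t = λ / (2 n cos θ_r) = 489 / (2 × 1.46 × 0.967) = 173 nm.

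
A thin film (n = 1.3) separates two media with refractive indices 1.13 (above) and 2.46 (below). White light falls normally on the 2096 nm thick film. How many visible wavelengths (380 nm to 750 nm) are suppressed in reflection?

Ray reflecting at the top interface goes from n = 1.13 toward n = 1.3: a half-wave phase shift.
At the lower boundary (n = 1.3 to n = 2.46) the reflected ray undergoes a half-wave phase shift.
The two reflections carry the same phase change, so no net offset.
So the condition for destructive reflection is 2 n t = (m + ½) λ.
λ = 2 n t / (m + ½) = 5450 / (m + ½) nm.
m=6: 838 nm (IR); m=7: 727 nm (visible); m=8: 641 nm (visible); m=9: 574 nm (visible); m=10: 519 nm (visible); m=11: 474 nm (visible); m=12: 436 nm (visible); m=13: 404 nm (visible); m=14: 376 nm (UV).

7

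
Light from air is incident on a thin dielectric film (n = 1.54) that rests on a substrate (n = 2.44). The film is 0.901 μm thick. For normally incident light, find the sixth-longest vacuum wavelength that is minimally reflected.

505 nm

At the upper boundary (n = 1.0 to n = 1.54) the reflected ray undergoes a half-wave phase shift.
At the lower boundary (n = 1.54 to n = 2.44) the reflected ray undergoes a half-wave phase shift.
The two reflections carry the same phase change, so no net offset.
For dark reflection here: 2 n t = (m + ½) λ.
λ = 2 n t / (m + ½). The sixth-longest wavelength is m = 5: λ = 2 × 1.54 × 901 / 5.50 = 505 nm.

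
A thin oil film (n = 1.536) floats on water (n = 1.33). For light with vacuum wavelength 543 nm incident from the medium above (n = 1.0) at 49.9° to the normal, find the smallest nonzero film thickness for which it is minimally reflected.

At the upper boundary (n = 1.0 to n = 1.536) the reflected ray undergoes a half-wave phase shift.
Bottom surface (1.536 → 1.33): reflection off a lower-index medium gives no phase shift.
The two reflections differ by half a wavelength.
For dark reflection here: 2 n t cos θ_r = m λ.
Snell's law: 1.0 sin 49.9° = 1.536 sin θ_r → sin θ_r = 0.498, cos θ_r = 0.867.
Minimum nonzero at m = 1: t = λ / (2 n cos θ_r) = 543 / (2 × 1.536 × 0.867) = 204 nm.

204 nm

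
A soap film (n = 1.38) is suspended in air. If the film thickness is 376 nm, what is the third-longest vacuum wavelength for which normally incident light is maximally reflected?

Ray reflecting at the top interface goes from n = 1.0 toward n = 1.38: a half-wave phase shift.
At the lower boundary (n = 1.38 to n = 1.0) the reflected ray undergoes no phase shift.
The two reflections differ by half a wavelength.
For strong reflection here: 2 n t = (m + ½) λ.
λ = 2 n t / (m + ½). The third-longest wavelength is m = 2: λ = 2 × 1.38 × 376 / 2.50 = 415 nm.

415 nm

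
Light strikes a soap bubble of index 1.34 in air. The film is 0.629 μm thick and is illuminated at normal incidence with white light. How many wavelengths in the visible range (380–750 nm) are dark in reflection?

Ray reflecting at the top interface goes from n = 1.0 toward n = 1.34: a half-wave phase shift.
Bottom surface (1.34 → 1.0): reflection off a lower-index medium gives no phase shift.
Net: one phase inversion between the two reflected rays.
With one net inversion, destructive interference in reflection requires 2 n t = m λ.
λ = 2 n t / m = 1686 / m nm.
m=2: 843 nm (IR); m=3: 562 nm (visible); m=4: 421 nm (visible); m=5: 337 nm (UV).

2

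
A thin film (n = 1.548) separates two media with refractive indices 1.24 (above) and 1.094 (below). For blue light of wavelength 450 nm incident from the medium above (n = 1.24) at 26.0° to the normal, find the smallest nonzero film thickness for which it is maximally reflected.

77.6 nm

Ray reflecting at the top interface goes from n = 1.24 toward n = 1.548: a half-wave phase shift.
Ray reflecting at the bottom interface goes from n = 1.548 toward n = 1.094: no phase shift.
The two reflections differ by half a wavelength.
So the condition for constructive reflection is 2 n t cos θ_r = (m + ½) λ.
Snell's law: 1.24 sin 26.0° = 1.548 sin θ_r → sin θ_r = 0.351, cos θ_r = 0.936.
Minimum at m = 0: t = λ / (4 n cos θ_r) = 450 / (4 × 1.548 × 0.936) = 77.6 nm.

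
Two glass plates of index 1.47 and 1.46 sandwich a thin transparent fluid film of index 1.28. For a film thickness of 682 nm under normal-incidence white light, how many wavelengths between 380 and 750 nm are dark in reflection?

Top surface (1.47 → 1.28): reflection off a lower-index medium gives no phase shift.
Ray reflecting at the bottom interface goes from n = 1.28 toward n = 1.46: a half-wave phase shift.
Net: one phase inversion between the two reflected rays.
So the condition for destructive reflection is 2 n t = m λ.
λ = 2 n t / m = 1746 / m nm.
m=2: 873 nm (IR); m=3: 582 nm (visible); m=4: 436 nm (visible); m=5: 349 nm (UV).

2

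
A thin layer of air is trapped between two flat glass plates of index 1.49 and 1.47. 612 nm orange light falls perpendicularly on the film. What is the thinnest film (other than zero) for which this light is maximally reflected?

153 nm

At the upper boundary (n = 1.49 to n = 1.0) the reflected ray undergoes no phase shift.
Ray reflecting at the bottom interface goes from n = 1.0 toward n = 1.47: a half-wave phase shift.
Net: one phase inversion between the two reflected rays.
With one net inversion, constructive interference in reflection requires 2 n t = (m + ½) λ.
Minimum at m = 0: t = λ / (4 n) = 612 / (4 × 1.0) = 153 nm.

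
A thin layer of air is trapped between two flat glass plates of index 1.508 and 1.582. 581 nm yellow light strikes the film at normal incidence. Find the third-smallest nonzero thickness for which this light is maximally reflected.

726 nm

Top surface (1.508 → 1.0): reflection off a lower-index medium gives no phase shift.
At the lower boundary (n = 1.0 to n = 1.582) the reflected ray undergoes a half-wave phase shift.
Exactly one π shift → a net half-wave offset.
With one net inversion, constructive interference in reflection requires 2 n t = (m + ½) λ.
The third-smallest nonzero thickness corresponds to m = 2: t = (m + ½) λ / (2 n) = 2.50 × 581 / (2 × 1.0) = 726 nm.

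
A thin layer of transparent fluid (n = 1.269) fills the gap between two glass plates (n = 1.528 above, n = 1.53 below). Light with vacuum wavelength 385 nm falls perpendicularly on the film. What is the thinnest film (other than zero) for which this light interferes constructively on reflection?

75.8 nm

At the upper boundary (n = 1.528 to n = 1.269) the reflected ray undergoes no phase shift.
At the lower boundary (n = 1.269 to n = 1.53) the reflected ray undergoes a half-wave phase shift.
Exactly one π shift → a net half-wave offset.
So the condition for constructive reflection is 2 n t = (m + ½) λ.
Minimum at m = 0: t = λ / (4 n) = 385 / (4 × 1.269) = 75.8 nm.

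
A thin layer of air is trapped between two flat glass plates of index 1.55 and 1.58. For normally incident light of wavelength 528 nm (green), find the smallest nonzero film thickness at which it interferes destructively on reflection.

Ray reflecting at the top interface goes from n = 1.55 toward n = 1.0: no phase shift.
Ray reflecting at the bottom interface goes from n = 1.0 toward n = 1.58: a half-wave phase shift.
The two reflections differ by half a wavelength.
For weak reflection here: 2 n t = m λ.
Minimum nonzero at m = 1: t = λ / (2 n) = 528 / (2 × 1.0) = 264 nm.

264 nm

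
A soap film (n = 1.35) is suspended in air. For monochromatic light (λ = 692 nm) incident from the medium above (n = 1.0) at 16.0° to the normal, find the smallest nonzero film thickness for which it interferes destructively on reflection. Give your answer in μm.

Ray reflecting at the top interface goes from n = 1.0 toward n = 1.35: a half-wave phase shift.
Bottom surface (1.35 → 1.0): reflection off a lower-index medium gives no phase shift.
The two reflections differ by half a wavelength.
For minimum reflection here: 2 n t cos θ_r = m λ.
Snell's law: 1.0 sin 16.0° = 1.35 sin θ_r → sin θ_r = 0.204, cos θ_r = 0.979.
Minimum nonzero at m = 1: t = λ / (2 n cos θ_r) = 692 / (2 × 1.35 × 0.979) = 262 nm.

0.262 μm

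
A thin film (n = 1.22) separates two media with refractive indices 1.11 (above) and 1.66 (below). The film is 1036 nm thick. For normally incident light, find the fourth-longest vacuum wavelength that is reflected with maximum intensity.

At the upper boundary (n = 1.11 to n = 1.22) the reflected ray undergoes a half-wave phase shift.
At the lower boundary (n = 1.22 to n = 1.66) the reflected ray undergoes a half-wave phase shift.
The two reflections carry the same phase change, so no net offset.
So the condition for constructive reflection is 2 n t = m λ.
λ = 2 n t / m. The fourth-longest wavelength is m = 4: λ = 2 × 1.22 × 1036 / 4.00 = 632 nm.

632 nm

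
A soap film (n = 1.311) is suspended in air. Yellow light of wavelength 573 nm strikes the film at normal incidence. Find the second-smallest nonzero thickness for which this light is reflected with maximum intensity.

328 nm

At the upper boundary (n = 1.0 to n = 1.311) the reflected ray undergoes a half-wave phase shift.
At the lower boundary (n = 1.311 to n = 1.0) the reflected ray undergoes no phase shift.
The two reflections differ by half a wavelength.
With one net inversion, constructive interference in reflection requires 2 n t = (m + ½) λ.
The second-smallest nonzero thickness corresponds to m = 1: t = (m + ½) λ / (2 n) = 1.50 × 573 / (2 × 1.311) = 328 nm.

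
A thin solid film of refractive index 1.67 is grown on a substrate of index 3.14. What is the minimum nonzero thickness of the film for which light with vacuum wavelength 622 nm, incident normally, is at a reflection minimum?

93.1 nm

At the upper boundary (n = 1.0 to n = 1.67) the reflected ray undergoes a half-wave phase shift.
Ray reflecting at the bottom interface goes from n = 1.67 toward n = 3.14: a half-wave phase shift.
The two reflections carry the same phase change, so no net offset.
So the condition for destructive reflection is 2 n t = (m + ½) λ.
Minimum at m = 0: t = λ / (4 n) = 622 / (4 × 1.67) = 93.1 nm.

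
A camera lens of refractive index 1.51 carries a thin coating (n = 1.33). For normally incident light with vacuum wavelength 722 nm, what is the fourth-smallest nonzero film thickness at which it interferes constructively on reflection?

1086 nm

Ray reflecting at the top interface goes from n = 1.0 toward n = 1.33: a half-wave phase shift.
Ray reflecting at the bottom interface goes from n = 1.33 toward n = 1.51: a half-wave phase shift.
Net: no relative phase inversion (both shifts match).
So the condition for constructive reflection is 2 n t = m λ.
The fourth-smallest nonzero thickness corresponds to m = 4: t = m λ / (2 n) = 4.00 × 722 / (2 × 1.33) = 1086 nm.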